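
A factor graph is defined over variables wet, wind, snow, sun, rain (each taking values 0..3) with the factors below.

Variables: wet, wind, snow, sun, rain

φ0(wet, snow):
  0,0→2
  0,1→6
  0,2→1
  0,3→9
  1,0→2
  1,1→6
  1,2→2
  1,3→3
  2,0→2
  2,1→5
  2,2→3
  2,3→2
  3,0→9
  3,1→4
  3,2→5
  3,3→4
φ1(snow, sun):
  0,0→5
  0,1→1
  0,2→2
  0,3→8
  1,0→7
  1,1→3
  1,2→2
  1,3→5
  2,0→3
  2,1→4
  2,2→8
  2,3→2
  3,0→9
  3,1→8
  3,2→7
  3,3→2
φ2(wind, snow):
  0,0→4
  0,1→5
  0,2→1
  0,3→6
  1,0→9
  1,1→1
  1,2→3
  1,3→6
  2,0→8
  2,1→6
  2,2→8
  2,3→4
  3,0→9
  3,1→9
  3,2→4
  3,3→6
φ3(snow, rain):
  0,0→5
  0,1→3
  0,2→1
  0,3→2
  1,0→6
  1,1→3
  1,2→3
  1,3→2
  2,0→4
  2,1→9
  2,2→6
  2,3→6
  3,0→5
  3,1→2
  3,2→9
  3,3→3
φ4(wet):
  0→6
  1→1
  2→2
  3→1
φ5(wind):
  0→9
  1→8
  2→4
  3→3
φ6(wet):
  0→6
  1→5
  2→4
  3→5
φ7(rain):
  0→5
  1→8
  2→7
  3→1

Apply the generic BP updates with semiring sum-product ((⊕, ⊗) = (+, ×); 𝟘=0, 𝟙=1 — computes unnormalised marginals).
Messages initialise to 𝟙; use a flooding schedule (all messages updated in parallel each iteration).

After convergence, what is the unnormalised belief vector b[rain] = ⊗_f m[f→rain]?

b[rain] = [61419740, 52324056, 102796750, 6570338]

init: all messages = 𝟙 over 4 values
r1 m[φ0→wet] = [18, 13, 12, 22]
r1 m[φ0→snow] = [15, 21, 11, 18]
r1 m[φ1→snow] = [16, 17, 17, 26]
r1 m[φ1→sun] = [24, 16, 19, 17]
r1 m[φ2→wind] = [16, 19, 26, 28]
r1 m[φ2→snow] = [30, 21, 16, 22]
r1 m[φ3→snow] = [11, 14, 25, 19]
r1 m[φ3→rain] = [20, 17, 19, 13]
r1 m[φ4→wet] = [6, 1, 2, 1]
r1 m[φ5→wind] = [9, 8, 4, 3]
r1 m[φ6→wet] = [6, 5, 4, 5]
r1 m[φ7→rain] = [5, 8, 7, 1]
r1 m[wet→φ0] = [1, 1, 1, 1]
r1 m[wet→φ4] = [1, 1, 1, 1]
r1 m[wet→φ6] = [1, 1, 1, 1]
r1 m[wind→φ2] = [1, 1, 1, 1]
r1 m[wind→φ5] = [1, 1, 1, 1]
r1 m[snow→φ0] = [1, 1, 1, 1]
r1 m[snow→φ1] = [1, 1, 1, 1]
r1 m[snow→φ2] = [1, 1, 1, 1]
r1 m[snow→φ3] = [1, 1, 1, 1]
r1 m[sun→φ1] = [1, 1, 1, 1]
r1 m[rain→φ3] = [1, 1, 1, 1]
r1 m[rain→φ7] = [1, 1, 1, 1]
r2 m[φ0→wet] = [18, 13, 12, 22]
r2 m[φ0→snow] = [15, 21, 11, 18]
r2 m[φ1→snow] = [16, 17, 17, 26]
r2 m[φ1→sun] = [24, 16, 19, 17]
r2 m[φ2→wind] = [16, 19, 26, 28]
r2 m[φ2→snow] = [30, 21, 16, 22]
r2 m[φ3→snow] = [11, 14, 25, 19]
r2 m[φ3→rain] = [20, 17, 19, 13]
r2 m[φ4→wet] = [6, 1, 2, 1]
r2 m[φ5→wind] = [9, 8, 4, 3]
r2 m[φ6→wet] = [6, 5, 4, 5]
r2 m[φ7→rain] = [5, 8, 7, 1]
r2 m[wet→φ0] = [36, 5, 8, 5]
r2 m[wet→φ4] = [108, 65, 48, 110]
r2 m[wet→φ6] = [108, 13, 24, 22]
r2 m[wind→φ2] = [9, 8, 4, 3]
r2 m[wind→φ5] = [16, 19, 26, 28]
r2 m[snow→φ0] = [5280, 4998, 6800, 10868]
r2 m[snow→φ1] = [4950, 6174, 4400, 7524]
r2 m[snow→φ2] = [2640, 4998, 4675, 8892]
r2 m[snow→φ3] = [7200, 7497, 2992, 10296]
r2 m[sun→φ1] = [1, 1, 1, 1]
r2 m[rain→φ3] = [5, 8, 7, 1]
r2 m[rain→φ7] = [20, 17, 19, 13]
r3 m[φ0→wet] = [145160, 86752, 77686, 144984]
r3 m[φ0→snow] = [143, 306, 95, 375]
r3 m[φ1→snow] = [16, 17, 17, 26]
r3 m[φ1→sun] = [148884, 101264, 110116, 94318]
r3 m[φ2→wind] = [93577, 96135, 124076, 140794]
r3 m[φ2→snow] = [167, 104, 77, 136]
r3 m[φ3→snow] = [58, 77, 140, 107]
r3 m[φ3→rain] = [144430, 91611, 140307, 78234]
r3 m[φ4→wet] = [6, 1, 2, 1]
r3 m[φ5→wind] = [9, 8, 4, 3]
r3 m[φ6→wet] = [6, 5, 4, 5]
r3 m[φ7→rain] = [5, 8, 7, 1]
r3 m[wet→φ0] = [36, 5, 8, 5]
r3 m[wet→φ4] = [108, 65, 48, 110]
r3 m[wet→φ6] = [108, 13, 24, 22]
r3 m[wind→φ2] = [9, 8, 4, 3]
r3 m[wind→φ5] = [16, 19, 26, 28]
r3 m[snow→φ0] = [5280, 4998, 6800, 10868]
r3 m[snow→φ1] = [4950, 6174, 4400, 7524]
r3 m[snow→φ2] = [2640, 4998, 4675, 8892]
r3 m[snow→φ3] = [7200, 7497, 2992, 10296]
r3 m[sun→φ1] = [1, 1, 1, 1]
r3 m[rain→φ3] = [5, 8, 7, 1]
r3 m[rain→φ7] = [20, 17, 19, 13]
r4 m[φ0→wet] = [145160, 86752, 77686, 144984]
r4 m[φ0→snow] = [143, 306, 95, 375]
r4 m[φ1→snow] = [16, 17, 17, 26]
r4 m[φ1→sun] = [148884, 101264, 110116, 94318]
r4 m[φ2→wind] = [93577, 96135, 124076, 140794]
r4 m[φ2→snow] = [167, 104, 77, 136]
r4 m[φ3→snow] = [58, 77, 140, 107]
r4 m[φ3→rain] = [144430, 91611, 140307, 78234]
r4 m[φ4→wet] = [6, 1, 2, 1]
r4 m[φ5→wind] = [9, 8, 4, 3]
r4 m[φ6→wet] = [6, 5, 4, 5]
r4 m[φ7→rain] = [5, 8, 7, 1]
r4 m[wet→φ0] = [36, 5, 8, 5]
r4 m[wet→φ4] = [870960, 433760, 310744, 724920]
r4 m[wet→φ6] = [870960, 86752, 155372, 144984]
r4 m[wind→φ2] = [9, 8, 4, 3]
r4 m[wind→φ5] = [93577, 96135, 124076, 140794]
r4 m[snow→φ0] = [154976, 136136, 183260, 378352]
r4 m[snow→φ1] = [1385098, 2450448, 1024100, 5457000]
r4 m[snow→φ2] = [132704, 400554, 226100, 1043250]
r4 m[snow→φ3] = [382096, 541008, 124355, 1326000]
r4 m[sun→φ1] = [1, 1, 1, 1]
r4 m[rain→φ3] = [5, 8, 7, 1]
r4 m[rain→φ7] = [144430, 91611, 140307, 78234]
r5 m[φ0→wet] = [4715196, 2628344, 2297116, 4369036]
r5 m[φ0→snow] = [143, 306, 95, 375]
r5 m[φ1→snow] = [16, 17, 17, 26]
r5 m[φ1→sun] = [76263926, 56488842, 54062892, 36295224]
r5 m[φ2→wind] = [9019186, 8532690, 9446756, 11963222]
r5 m[φ2→snow] = [167, 104, 77, 136]
r5 m[φ3→snow] = [58, 77, 140, 107]
r5 m[φ3→rain] = [12283948, 6540507, 14685250, 6570338]
r5 m[φ4→wet] = [6, 1, 2, 1]
r5 m[φ5→wind] = [9, 8, 4, 3]
r5 m[φ6→wet] = [6, 5, 4, 5]
r5 m[φ7→rain] = [5, 8, 7, 1]
r5 m[wet→φ0] = [36, 5, 8, 5]
r5 m[wet→φ4] = [870960, 433760, 310744, 724920]
r5 m[wet→φ6] = [870960, 86752, 155372, 144984]
r5 m[wind→φ2] = [9, 8, 4, 3]
r5 m[wind→φ5] = [93577, 96135, 124076, 140794]
r5 m[snow→φ0] = [154976, 136136, 183260, 378352]
r5 m[snow→φ1] = [1385098, 2450448, 1024100, 5457000]
r5 m[snow→φ2] = [132704, 400554, 226100, 1043250]
r5 m[snow→φ3] = [382096, 541008, 124355, 1326000]
r5 m[sun→φ1] = [1, 1, 1, 1]
r5 m[rain→φ3] = [5, 8, 7, 1]
r5 m[rain→φ7] = [144430, 91611, 140307, 78234]
r6 m[φ0→wet] = [4715196, 2628344, 2297116, 4369036]
r6 m[φ0→snow] = [143, 306, 95, 375]
r6 m[φ1→snow] = [16, 17, 17, 26]
r6 m[φ1→sun] = [76263926, 56488842, 54062892, 36295224]
r6 m[φ2→wind] = [9019186, 8532690, 9446756, 11963222]
r6 m[φ2→snow] = [167, 104, 77, 136]
r6 m[φ3→snow] = [58, 77, 140, 107]
r6 m[φ3→rain] = [12283948, 6540507, 14685250, 6570338]
r6 m[φ4→wet] = [6, 1, 2, 1]
r6 m[φ5→wind] = [9, 8, 4, 3]
r6 m[φ6→wet] = [6, 5, 4, 5]
r6 m[φ7→rain] = [5, 8, 7, 1]
r6 m[wet→φ0] = [36, 5, 8, 5]
r6 m[wet→φ4] = [28291176, 13141720, 9188464, 21845180]
r6 m[wet→φ6] = [28291176, 2628344, 4594232, 4369036]
r6 m[wind→φ2] = [9, 8, 4, 3]
r6 m[wind→φ5] = [9019186, 8532690, 9446756, 11963222]
r6 m[snow→φ0] = [154976, 136136, 183260, 378352]
r6 m[snow→φ1] = [1385098, 2450448, 1024100, 5457000]
r6 m[snow→φ2] = [132704, 400554, 226100, 1043250]
r6 m[snow→φ3] = [382096, 541008, 124355, 1326000]
r6 m[sun→φ1] = [1, 1, 1, 1]
r6 m[rain→φ3] = [5, 8, 7, 1]
r6 m[rain→φ7] = [12283948, 6540507, 14685250, 6570338]
r7 m[φ0→wet] = [4715196, 2628344, 2297116, 4369036]
r7 m[φ0→snow] = [143, 306, 95, 375]
r7 m[φ1→snow] = [16, 17, 17, 26]
r7 m[φ1→sun] = [76263926, 56488842, 54062892, 36295224]
r7 m[φ2→wind] = [9019186, 8532690, 9446756, 11963222]
r7 m[φ2→snow] = [167, 104, 77, 136]
r7 m[φ3→snow] = [58, 77, 140, 107]
r7 m[φ3→rain] = [12283948, 6540507, 14685250, 6570338]
r7 m[φ4→wet] = [6, 1, 2, 1]
r7 m[φ5→wind] = [9, 8, 4, 3]
r7 m[φ6→wet] = [6, 5, 4, 5]
r7 m[φ7→rain] = [5, 8, 7, 1]
r7 m[wet→φ0] = [36, 5, 8, 5]
r7 m[wet→φ4] = [28291176, 13141720, 9188464, 21845180]
r7 m[wet→φ6] = [28291176, 2628344, 4594232, 4369036]
r7 m[wind→φ2] = [9, 8, 4, 3]
r7 m[wind→φ5] = [9019186, 8532690, 9446756, 11963222]
r7 m[snow→φ0] = [154976, 136136, 183260, 378352]
r7 m[snow→φ1] = [1385098, 2450448, 1024100, 5457000]
r7 m[snow→φ2] = [132704, 400554, 226100, 1043250]
r7 m[snow→φ3] = [382096, 541008, 124355, 1326000]
r7 m[sun→φ1] = [1, 1, 1, 1]
r7 m[rain→φ3] = [5, 8, 7, 1]
r7 m[rain→φ7] = [12283948, 6540507, 14685250, 6570338]
fixed point reached at round 7
b[rain] = ⊗ incoming = [61419740, 52324056, 102796750, 6570338]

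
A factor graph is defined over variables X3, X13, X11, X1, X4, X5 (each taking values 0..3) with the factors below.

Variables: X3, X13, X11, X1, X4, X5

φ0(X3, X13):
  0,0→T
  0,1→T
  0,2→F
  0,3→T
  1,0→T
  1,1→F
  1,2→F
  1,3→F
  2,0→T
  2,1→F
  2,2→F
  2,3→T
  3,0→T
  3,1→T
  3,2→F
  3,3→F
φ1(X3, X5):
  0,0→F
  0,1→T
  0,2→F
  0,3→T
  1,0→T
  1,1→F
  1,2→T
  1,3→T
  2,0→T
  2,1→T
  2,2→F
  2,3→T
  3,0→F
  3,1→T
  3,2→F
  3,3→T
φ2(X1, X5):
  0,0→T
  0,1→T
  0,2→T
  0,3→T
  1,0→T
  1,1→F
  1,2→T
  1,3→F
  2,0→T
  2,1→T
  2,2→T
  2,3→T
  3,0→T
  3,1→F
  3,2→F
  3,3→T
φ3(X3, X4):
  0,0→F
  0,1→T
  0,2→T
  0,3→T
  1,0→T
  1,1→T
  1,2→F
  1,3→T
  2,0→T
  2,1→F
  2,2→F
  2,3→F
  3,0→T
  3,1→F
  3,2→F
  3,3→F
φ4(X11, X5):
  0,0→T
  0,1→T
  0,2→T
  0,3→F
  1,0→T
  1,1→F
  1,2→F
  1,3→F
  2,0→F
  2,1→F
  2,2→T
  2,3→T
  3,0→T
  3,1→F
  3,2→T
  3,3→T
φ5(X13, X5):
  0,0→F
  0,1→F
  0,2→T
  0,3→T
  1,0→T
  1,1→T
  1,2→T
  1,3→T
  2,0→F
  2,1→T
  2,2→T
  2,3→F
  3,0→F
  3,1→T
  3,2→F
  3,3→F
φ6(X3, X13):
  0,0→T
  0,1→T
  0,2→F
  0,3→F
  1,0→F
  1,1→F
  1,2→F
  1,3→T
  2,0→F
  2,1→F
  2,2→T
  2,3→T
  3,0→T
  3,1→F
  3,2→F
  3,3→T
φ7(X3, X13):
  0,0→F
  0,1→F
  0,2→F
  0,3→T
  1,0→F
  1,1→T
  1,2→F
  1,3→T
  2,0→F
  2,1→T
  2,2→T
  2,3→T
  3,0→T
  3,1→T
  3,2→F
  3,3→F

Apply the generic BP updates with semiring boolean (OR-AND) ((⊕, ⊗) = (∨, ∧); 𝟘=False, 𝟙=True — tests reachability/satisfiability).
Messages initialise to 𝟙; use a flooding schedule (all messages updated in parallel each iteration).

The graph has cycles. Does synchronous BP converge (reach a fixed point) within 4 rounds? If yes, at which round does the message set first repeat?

CONVERGED at round 3

init: all messages = 𝟙 over 4 values
r1 m[φ0→X3] = [T, T, T, T]
r1 m[φ0→X13] = [T, T, F, T]
r1 m[φ1→X3] = [T, T, T, T]
r1 m[φ1→X5] = [T, T, T, T]
r1 m[φ2→X1] = [T, T, T, T]
r1 m[φ2→X5] = [T, T, T, T]
r1 m[φ3→X3] = [T, T, T, T]
r1 m[φ3→X4] = [T, T, T, T]
r1 m[φ4→X11] = [T, T, T, T]
r1 m[φ4→X5] = [T, T, T, T]
r1 m[φ5→X13] = [T, T, T, T]
r1 m[φ5→X5] = [T, T, T, T]
r1 m[φ6→X3] = [T, T, T, T]
r1 m[φ6→X13] = [T, T, T, T]
r1 m[φ7→X3] = [T, T, T, T]
r1 m[φ7→X13] = [T, T, T, T]
r1 m[X3→φ0] = [T, T, T, T]
r1 m[X3→φ1] = [T, T, T, T]
r1 m[X3→φ3] = [T, T, T, T]
r1 m[X3→φ6] = [T, T, T, T]
r1 m[X3→φ7] = [T, T, T, T]
r1 m[X13→φ0] = [T, T, T, T]
r1 m[X13→φ5] = [T, T, T, T]
r1 m[X13→φ6] = [T, T, T, T]
r1 m[X13→φ7] = [T, T, T, T]
r1 m[X11→φ4] = [T, T, T, T]
r1 m[X1→φ2] = [T, T, T, T]
r1 m[X4→φ3] = [T, T, T, T]
r1 m[X5→φ1] = [T, T, T, T]
r1 m[X5→φ2] = [T, T, T, T]
r1 m[X5→φ4] = [T, T, T, T]
r1 m[X5→φ5] = [T, T, T, T]
r2 m[φ0→X3] = [T, T, T, T]
r2 m[φ0→X13] = [T, T, F, T]
r2 m[φ1→X3] = [T, T, T, T]
r2 m[φ1→X5] = [T, T, T, T]
r2 m[φ2→X1] = [T, T, T, T]
r2 m[φ2→X5] = [T, T, T, T]
r2 m[φ3→X3] = [T, T, T, T]
r2 m[φ3→X4] = [T, T, T, T]
r2 m[φ4→X11] = [T, T, T, T]
r2 m[φ4→X5] = [T, T, T, T]
r2 m[φ5→X13] = [T, T, T, T]
r2 m[φ5→X5] = [T, T, T, T]
r2 m[φ6→X3] = [T, T, T, T]
r2 m[φ6→X13] = [T, T, T, T]
r2 m[φ7→X3] = [T, T, T, T]
r2 m[φ7→X13] = [T, T, T, T]
r2 m[X3→φ0] = [T, T, T, T]
r2 m[X3→φ1] = [T, T, T, T]
r2 m[X3→φ3] = [T, T, T, T]
r2 m[X3→φ6] = [T, T, T, T]
r2 m[X3→φ7] = [T, T, T, T]
r2 m[X13→φ0] = [T, T, T, T]
r2 m[X13→φ5] = [T, T, F, T]
r2 m[X13→φ6] = [T, T, F, T]
r2 m[X13→φ7] = [T, T, F, T]
r2 m[X11→φ4] = [T, T, T, T]
r2 m[X1→φ2] = [T, T, T, T]
r2 m[X4→φ3] = [T, T, T, T]
r2 m[X5→φ1] = [T, T, T, T]
r2 m[X5→φ2] = [T, T, T, T]
r2 m[X5→φ4] = [T, T, T, T]
r2 m[X5→φ5] = [T, T, T, T]
r3 m[φ0→X3] = [T, T, T, T]
r3 m[φ0→X13] = [T, T, F, T]
r3 m[φ1→X3] = [T, T, T, T]
r3 m[φ1→X5] = [T, T, T, T]
r3 m[φ2→X1] = [T, T, T, T]
r3 m[φ2→X5] = [T, T, T, T]
r3 m[φ3→X3] = [T, T, T, T]
r3 m[φ3→X4] = [T, T, T, T]
r3 m[φ4→X11] = [T, T, T, T]
r3 m[φ4→X5] = [T, T, T, T]
r3 m[φ5→X13] = [T, T, T, T]
r3 m[φ5→X5] = [T, T, T, T]
r3 m[φ6→X3] = [T, T, T, T]
r3 m[φ6→X13] = [T, T, T, T]
r3 m[φ7→X3] = [T, T, T, T]
r3 m[φ7→X13] = [T, T, T, T]
r3 m[X3→φ0] = [T, T, T, T]
r3 m[X3→φ1] = [T, T, T, T]
r3 m[X3→φ3] = [T, T, T, T]
r3 m[X3→φ6] = [T, T, T, T]
r3 m[X3→φ7] = [T, T, T, T]
r3 m[X13→φ0] = [T, T, T, T]
r3 m[X13→φ5] = [T, T, F, T]
r3 m[X13→φ6] = [T, T, F, T]
r3 m[X13→φ7] = [T, T, F, T]
r3 m[X11→φ4] = [T, T, T, T]
r3 m[X1→φ2] = [T, T, T, T]
r3 m[X4→φ3] = [T, T, T, T]
r3 m[X5→φ1] = [T, T, T, T]
r3 m[X5→φ2] = [T, T, T, T]
r3 m[X5→φ4] = [T, T, T, T]
r3 m[X5→φ5] = [T, T, T, T]
fixed point reached at round 3
messages reach a fixed point at round 3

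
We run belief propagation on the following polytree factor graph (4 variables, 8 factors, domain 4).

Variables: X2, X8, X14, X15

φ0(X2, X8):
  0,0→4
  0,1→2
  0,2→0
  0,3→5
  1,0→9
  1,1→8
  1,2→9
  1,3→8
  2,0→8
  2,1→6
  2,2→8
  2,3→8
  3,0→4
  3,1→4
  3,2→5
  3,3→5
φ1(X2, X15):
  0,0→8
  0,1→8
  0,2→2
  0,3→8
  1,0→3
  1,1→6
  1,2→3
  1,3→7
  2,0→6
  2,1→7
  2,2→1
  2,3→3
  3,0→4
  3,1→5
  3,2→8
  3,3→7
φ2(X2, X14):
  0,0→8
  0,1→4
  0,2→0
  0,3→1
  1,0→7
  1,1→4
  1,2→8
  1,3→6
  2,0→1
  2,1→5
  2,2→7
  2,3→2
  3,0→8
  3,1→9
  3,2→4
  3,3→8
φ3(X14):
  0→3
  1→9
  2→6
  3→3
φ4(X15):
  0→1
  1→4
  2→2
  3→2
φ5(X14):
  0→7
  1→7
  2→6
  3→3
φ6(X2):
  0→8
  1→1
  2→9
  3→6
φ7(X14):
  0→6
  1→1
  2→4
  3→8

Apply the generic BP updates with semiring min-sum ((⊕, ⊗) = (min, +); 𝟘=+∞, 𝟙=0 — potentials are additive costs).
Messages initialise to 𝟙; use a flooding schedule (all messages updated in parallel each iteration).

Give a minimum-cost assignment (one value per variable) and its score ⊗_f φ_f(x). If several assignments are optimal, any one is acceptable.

init: all messages = 𝟙 over 4 values
r1 m[φ0→X2] = [0, 8, 6, 4]
r1 m[φ0→X8] = [4, 2, 0, 5]
r1 m[φ1→X2] = [2, 3, 1, 4]
r1 m[φ1→X15] = [3, 5, 1, 3]
r1 m[φ2→X2] = [0, 4, 1, 4]
r1 m[φ2→X14] = [1, 4, 0, 1]
r1 m[φ3→X14] = [3, 9, 6, 3]
r1 m[φ4→X15] = [1, 4, 2, 2]
r1 m[φ5→X14] = [7, 7, 6, 3]
r1 m[φ6→X2] = [8, 1, 9, 6]
r1 m[φ7→X14] = [6, 1, 4, 8]
r1 m[X2→φ0] = [0, 0, 0, 0]
r1 m[X2→φ1] = [0, 0, 0, 0]
r1 m[X2→φ2] = [0, 0, 0, 0]
r1 m[X2→φ6] = [0, 0, 0, 0]
r1 m[X8→φ0] = [0, 0, 0, 0]
r1 m[X14→φ2] = [0, 0, 0, 0]
r1 m[X14→φ3] = [0, 0, 0, 0]
r1 m[X14→φ5] = [0, 0, 0, 0]
r1 m[X14→φ7] = [0, 0, 0, 0]
r1 m[X15→φ1] = [0, 0, 0, 0]
r1 m[X15→φ4] = [0, 0, 0, 0]
r2 m[φ0→X2] = [0, 8, 6, 4]
r2 m[φ0→X8] = [4, 2, 0, 5]
r2 m[φ1→X2] = [2, 3, 1, 4]
r2 m[φ1→X15] = [3, 5, 1, 3]
r2 m[φ2→X2] = [0, 4, 1, 4]
r2 m[φ2→X14] = [1, 4, 0, 1]
r2 m[φ3→X14] = [3, 9, 6, 3]
r2 m[φ4→X15] = [1, 4, 2, 2]
r2 m[φ5→X14] = [7, 7, 6, 3]
r2 m[φ6→X2] = [8, 1, 9, 6]
r2 m[φ7→X14] = [6, 1, 4, 8]
r2 m[X2→φ0] = [10, 8, 11, 14]
r2 m[X2→φ1] = [8, 13, 16, 14]
r2 m[X2→φ2] = [10, 12, 16, 14]
r2 m[X2→φ6] = [2, 15, 8, 12]
r2 m[X8→φ0] = [0, 0, 0, 0]
r2 m[X14→φ2] = [16, 17, 16, 14]
r2 m[X14→φ3] = [14, 12, 10, 12]
r2 m[X14→φ5] = [10, 14, 10, 12]
r2 m[X14→φ7] = [11, 20, 12, 7]
r2 m[X15→φ1] = [1, 4, 2, 2]
r2 m[X15→φ4] = [3, 5, 1, 3]
r3 m[φ0→X2] = [0, 8, 6, 4]
r3 m[φ0→X8] = [14, 12, 10, 15]
r3 m[φ1→X2] = [4, 4, 3, 5]
r3 m[φ1→X15] = [16, 16, 10, 16]
r3 m[φ2→X2] = [15, 20, 16, 20]
r3 m[φ2→X14] = [17, 14, 10, 11]
r3 m[φ3→X14] = [3, 9, 6, 3]
r3 m[φ4→X15] = [1, 4, 2, 2]
r3 m[φ5→X14] = [7, 7, 6, 3]
r3 m[φ6→X2] = [8, 1, 9, 6]
r3 m[φ7→X14] = [6, 1, 4, 8]
r3 m[X2→φ0] = [10, 8, 11, 14]
r3 m[X2→φ1] = [8, 13, 16, 14]
r3 m[X2→φ2] = [10, 12, 16, 14]
r3 m[X2→φ6] = [2, 15, 8, 12]
r3 m[X8→φ0] = [0, 0, 0, 0]
r3 m[X14→φ2] = [16, 17, 16, 14]
r3 m[X14→φ3] = [14, 12, 10, 12]
r3 m[X14→φ5] = [10, 14, 10, 12]
r3 m[X14→φ7] = [11, 20, 12, 7]
r3 m[X15→φ1] = [1, 4, 2, 2]
r3 m[X15→φ4] = [3, 5, 1, 3]
r4 m[φ0→X2] = [0, 8, 6, 4]
r4 m[φ0→X8] = [14, 12, 10, 15]
r4 m[φ1→X2] = [4, 4, 3, 5]
r4 m[φ1→X15] = [16, 16, 10, 16]
r4 m[φ2→X2] = [15, 20, 16, 20]
r4 m[φ2→X14] = [17, 14, 10, 11]
r4 m[φ3→X14] = [3, 9, 6, 3]
r4 m[φ4→X15] = [1, 4, 2, 2]
r4 m[φ5→X14] = [7, 7, 6, 3]
r4 m[φ6→X2] = [8, 1, 9, 6]
r4 m[φ7→X14] = [6, 1, 4, 8]
r4 m[X2→φ0] = [27, 25, 28, 31]
r4 m[X2→φ1] = [23, 29, 31, 30]
r4 m[X2→φ2] = [12, 13, 18, 15]
r4 m[X2→φ6] = [19, 32, 25, 29]
r4 m[X8→φ0] = [0, 0, 0, 0]
r4 m[X14→φ2] = [16, 17, 16, 14]
r4 m[X14→φ3] = [30, 22, 20, 22]
r4 m[X14→φ5] = [26, 24, 20, 22]
r4 m[X14→φ7] = [27, 30, 22, 17]
r4 m[X15→φ1] = [1, 4, 2, 2]
r4 m[X15→φ4] = [16, 16, 10, 16]
r5 m[φ0→X2] = [0, 8, 6, 4]
r5 m[φ0→X8] = [31, 29, 27, 32]
r5 m[φ1→X2] = [4, 4, 3, 5]
r5 m[φ1→X15] = [31, 31, 25, 31]
r5 m[φ2→X2] = [15, 20, 16, 20]
r5 m[φ2→X14] = [19, 16, 12, 13]
r5 m[φ3→X14] = [3, 9, 6, 3]
r5 m[φ4→X15] = [1, 4, 2, 2]
r5 m[φ5→X14] = [7, 7, 6, 3]
r5 m[φ6→X2] = [8, 1, 9, 6]
r5 m[φ7→X14] = [6, 1, 4, 8]
r5 m[X2→φ0] = [27, 25, 28, 31]
r5 m[X2→φ1] = [23, 29, 31, 30]
r5 m[X2→φ2] = [12, 13, 18, 15]
r5 m[X2→φ6] = [19, 32, 25, 29]
r5 m[X8→φ0] = [0, 0, 0, 0]
r5 m[X14→φ2] = [16, 17, 16, 14]
r5 m[X14→φ3] = [30, 22, 20, 22]
r5 m[X14→φ5] = [26, 24, 20, 22]
r5 m[X14→φ7] = [27, 30, 22, 17]
r5 m[X15→φ1] = [1, 4, 2, 2]
r5 m[X15→φ4] = [16, 16, 10, 16]
r6 m[φ0→X2] = [0, 8, 6, 4]
r6 m[φ0→X8] = [31, 29, 27, 32]
r6 m[φ1→X2] = [4, 4, 3, 5]
r6 m[φ1→X15] = [31, 31, 25, 31]
r6 m[φ2→X2] = [15, 20, 16, 20]
r6 m[φ2→X14] = [19, 16, 12, 13]
r6 m[φ3→X14] = [3, 9, 6, 3]
r6 m[φ4→X15] = [1, 4, 2, 2]
r6 m[φ5→X14] = [7, 7, 6, 3]
r6 m[φ6→X2] = [8, 1, 9, 6]
r6 m[φ7→X14] = [6, 1, 4, 8]
r6 m[X2→φ0] = [27, 25, 28, 31]
r6 m[X2→φ1] = [23, 29, 31, 30]
r6 m[X2→φ2] = [12, 13, 18, 15]
r6 m[X2→φ6] = [19, 32, 25, 29]
r6 m[X8→φ0] = [0, 0, 0, 0]
r6 m[X14→φ2] = [16, 17, 16, 14]
r6 m[X14→φ3] = [32, 24, 22, 24]
r6 m[X14→φ5] = [28, 26, 22, 24]
r6 m[X14→φ7] = [29, 32, 24, 19]
r6 m[X15→φ1] = [1, 4, 2, 2]
r6 m[X15→φ4] = [31, 31, 25, 31]
r7 m[φ0→X2] = [0, 8, 6, 4]
r7 m[φ0→X8] = [31, 29, 27, 32]
r7 m[φ1→X2] = [4, 4, 3, 5]
r7 m[φ1→X15] = [31, 31, 25, 31]
r7 m[φ2→X2] = [15, 20, 16, 20]
r7 m[φ2→X14] = [19, 16, 12, 13]
r7 m[φ3→X14] = [3, 9, 6, 3]
r7 m[φ4→X15] = [1, 4, 2, 2]
r7 m[φ5→X14] = [7, 7, 6, 3]
r7 m[φ6→X2] = [8, 1, 9, 6]
r7 m[φ7→X14] = [6, 1, 4, 8]
r7 m[X2→φ0] = [27, 25, 28, 31]
r7 m[X2→φ1] = [23, 29, 31, 30]
r7 m[X2→φ2] = [12, 13, 18, 15]
r7 m[X2→φ6] = [19, 32, 25, 29]
r7 m[X8→φ0] = [0, 0, 0, 0]
r7 m[X14→φ2] = [16, 17, 16, 14]
r7 m[X14→φ3] = [32, 24, 22, 24]
r7 m[X14→φ5] = [28, 26, 22, 24]
r7 m[X14→φ7] = [29, 32, 24, 19]
r7 m[X15→φ1] = [1, 4, 2, 2]
r7 m[X15→φ4] = [31, 31, 25, 31]
fixed point reached at round 7
traceback from X2: (X2=0, X8=2, X14=3, X15=2), score=27

assignment: (X2=0, X8=2, X14=3, X15=2); score = 27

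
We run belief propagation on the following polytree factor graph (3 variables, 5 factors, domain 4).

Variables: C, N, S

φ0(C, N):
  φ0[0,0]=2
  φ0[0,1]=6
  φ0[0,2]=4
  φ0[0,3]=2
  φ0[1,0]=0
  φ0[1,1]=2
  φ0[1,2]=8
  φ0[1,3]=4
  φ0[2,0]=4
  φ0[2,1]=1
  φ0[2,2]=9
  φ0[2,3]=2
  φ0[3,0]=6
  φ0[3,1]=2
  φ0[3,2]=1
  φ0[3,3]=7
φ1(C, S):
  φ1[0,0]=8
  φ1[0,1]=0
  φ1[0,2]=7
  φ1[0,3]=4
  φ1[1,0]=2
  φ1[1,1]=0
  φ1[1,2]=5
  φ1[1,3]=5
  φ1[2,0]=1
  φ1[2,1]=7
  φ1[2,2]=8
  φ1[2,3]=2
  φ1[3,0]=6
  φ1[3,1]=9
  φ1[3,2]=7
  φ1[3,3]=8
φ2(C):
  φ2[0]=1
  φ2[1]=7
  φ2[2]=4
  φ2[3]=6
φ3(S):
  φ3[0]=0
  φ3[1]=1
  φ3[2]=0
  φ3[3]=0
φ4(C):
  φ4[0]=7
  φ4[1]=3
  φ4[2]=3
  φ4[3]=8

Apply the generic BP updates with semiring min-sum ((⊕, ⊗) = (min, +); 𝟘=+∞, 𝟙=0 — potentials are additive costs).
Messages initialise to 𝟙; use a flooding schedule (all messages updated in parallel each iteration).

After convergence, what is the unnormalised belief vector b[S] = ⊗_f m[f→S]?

init: all messages = 𝟙 over 4 values
r1 m[φ0→C] = [2, 0, 1, 1]
r1 m[φ0→N] = [0, 1, 1, 2]
r1 m[φ1→C] = [0, 0, 1, 6]
r1 m[φ1→S] = [1, 0, 5, 2]
r1 m[φ2→C] = [1, 7, 4, 6]
r1 m[φ3→S] = [0, 1, 0, 0]
r1 m[φ4→C] = [7, 3, 3, 8]
r1 m[C→φ0] = [0, 0, 0, 0]
r1 m[C→φ1] = [0, 0, 0, 0]
r1 m[C→φ2] = [0, 0, 0, 0]
r1 m[C→φ4] = [0, 0, 0, 0]
r1 m[N→φ0] = [0, 0, 0, 0]
r1 m[S→φ1] = [0, 0, 0, 0]
r1 m[S→φ3] = [0, 0, 0, 0]
r2 m[φ0→C] = [2, 0, 1, 1]
r2 m[φ0→N] = [0, 1, 1, 2]
r2 m[φ1→C] = [0, 0, 1, 6]
r2 m[φ1→S] = [1, 0, 5, 2]
r2 m[φ2→C] = [1, 7, 4, 6]
r2 m[φ3→S] = [0, 1, 0, 0]
r2 m[φ4→C] = [7, 3, 3, 8]
r2 m[C→φ0] = [8, 10, 8, 20]
r2 m[C→φ1] = [10, 10, 8, 15]
r2 m[C→φ2] = [9, 3, 5, 15]
r2 m[C→φ4] = [3, 7, 6, 13]
r2 m[N→φ0] = [0, 0, 0, 0]
r2 m[S→φ1] = [0, 1, 0, 0]
r2 m[S→φ3] = [1, 0, 5, 2]
r3 m[φ0→C] = [2, 0, 1, 1]
r3 m[φ0→N] = [10, 9, 12, 10]
r3 m[φ1→C] = [1, 1, 1, 6]
r3 m[φ1→S] = [9, 10, 15, 10]
r3 m[φ2→C] = [1, 7, 4, 6]
r3 m[φ3→S] = [0, 1, 0, 0]
r3 m[φ4→C] = [7, 3, 3, 8]
r3 m[C→φ0] = [8, 10, 8, 20]
r3 m[C→φ1] = [10, 10, 8, 15]
r3 m[C→φ2] = [9, 3, 5, 15]
r3 m[C→φ4] = [3, 7, 6, 13]
r3 m[N→φ0] = [0, 0, 0, 0]
r3 m[S→φ1] = [0, 1, 0, 0]
r3 m[S→φ3] = [1, 0, 5, 2]
r4 m[φ0→C] = [2, 0, 1, 1]
r4 m[φ0→N] = [10, 9, 12, 10]
r4 m[φ1→C] = [1, 1, 1, 6]
r4 m[φ1→S] = [9, 10, 15, 10]
r4 m[φ2→C] = [1, 7, 4, 6]
r4 m[φ3→S] = [0, 1, 0, 0]
r4 m[φ4→C] = [7, 3, 3, 8]
r4 m[C→φ0] = [9, 11, 8, 20]
r4 m[C→φ1] = [10, 10, 8, 15]
r4 m[C→φ2] = [10, 4, 5, 15]
r4 m[C→φ4] = [4, 8, 6, 13]
r4 m[N→φ0] = [0, 0, 0, 0]
r4 m[S→φ1] = [0, 1, 0, 0]
r4 m[S→φ3] = [9, 10, 15, 10]
r5 m[φ0→C] = [2, 0, 1, 1]
r5 m[φ0→N] = [11, 9, 13, 10]
r5 m[φ1→C] = [1, 1, 1, 6]
r5 m[φ1→S] = [9, 10, 15, 10]
r5 m[φ2→C] = [1, 7, 4, 6]
r5 m[φ3→S] = [0, 1, 0, 0]
r5 m[φ4→C] = [7, 3, 3, 8]
r5 m[C→φ0] = [9, 11, 8, 20]
r5 m[C→φ1] = [10, 10, 8, 15]
r5 m[C→φ2] = [10, 4, 5, 15]
r5 m[C→φ4] = [4, 8, 6, 13]
r5 m[N→φ0] = [0, 0, 0, 0]
r5 m[S→φ1] = [0, 1, 0, 0]
r5 m[S→φ3] = [9, 10, 15, 10]
r6 m[φ0→C] = [2, 0, 1, 1]
r6 m[φ0→N] = [11, 9, 13, 10]
r6 m[φ1→C] = [1, 1, 1, 6]
r6 m[φ1→S] = [9, 10, 15, 10]
r6 m[φ2→C] = [1, 7, 4, 6]
r6 m[φ3→S] = [0, 1, 0, 0]
r6 m[φ4→C] = [7, 3, 3, 8]
r6 m[C→φ0] = [9, 11, 8, 20]
r6 m[C→φ1] = [10, 10, 8, 15]
r6 m[C→φ2] = [10, 4, 5, 15]
r6 m[C→φ4] = [4, 8, 6, 13]
r6 m[N→φ0] = [0, 0, 0, 0]
r6 m[S→φ1] = [0, 1, 0, 0]
r6 m[S→φ3] = [9, 10, 15, 10]
fixed point reached at round 6
b[S] = ⊗ incoming = [9, 11, 15, 10]

b[S] = [9, 11, 15, 10]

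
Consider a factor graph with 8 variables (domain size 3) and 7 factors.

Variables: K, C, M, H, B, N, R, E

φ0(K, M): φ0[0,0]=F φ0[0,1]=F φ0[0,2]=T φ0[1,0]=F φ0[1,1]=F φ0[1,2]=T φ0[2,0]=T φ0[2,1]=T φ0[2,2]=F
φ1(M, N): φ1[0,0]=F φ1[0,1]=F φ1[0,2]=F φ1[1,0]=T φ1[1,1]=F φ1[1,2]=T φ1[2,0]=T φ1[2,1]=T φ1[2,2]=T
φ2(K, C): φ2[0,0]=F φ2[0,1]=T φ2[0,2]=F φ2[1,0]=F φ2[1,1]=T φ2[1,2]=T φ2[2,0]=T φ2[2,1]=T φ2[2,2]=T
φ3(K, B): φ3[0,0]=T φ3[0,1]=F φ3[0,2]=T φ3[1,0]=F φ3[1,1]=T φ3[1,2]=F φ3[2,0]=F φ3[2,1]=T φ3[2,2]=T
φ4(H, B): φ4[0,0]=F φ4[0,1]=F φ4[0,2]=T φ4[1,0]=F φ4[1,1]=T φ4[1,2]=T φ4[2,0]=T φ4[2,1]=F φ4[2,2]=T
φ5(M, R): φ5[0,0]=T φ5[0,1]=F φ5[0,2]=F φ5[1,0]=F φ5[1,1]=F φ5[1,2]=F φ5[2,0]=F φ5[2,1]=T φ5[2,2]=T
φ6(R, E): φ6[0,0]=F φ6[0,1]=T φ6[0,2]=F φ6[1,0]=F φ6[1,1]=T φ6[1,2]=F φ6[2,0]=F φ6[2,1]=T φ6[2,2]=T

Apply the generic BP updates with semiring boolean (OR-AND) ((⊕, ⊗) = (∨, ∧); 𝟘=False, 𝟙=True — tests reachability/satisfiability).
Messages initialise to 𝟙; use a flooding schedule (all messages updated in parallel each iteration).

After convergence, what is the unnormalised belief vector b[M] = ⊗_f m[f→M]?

b[M] = [F, F, T]

init: all messages = 𝟙 over 3 values
r1 m[φ0→K] = [T, T, T]
r1 m[φ0→M] = [T, T, T]
r1 m[φ1→M] = [F, T, T]
r1 m[φ1→N] = [T, T, T]
r1 m[φ2→K] = [T, T, T]
r1 m[φ2→C] = [T, T, T]
r1 m[φ3→K] = [T, T, T]
r1 m[φ3→B] = [T, T, T]
r1 m[φ4→H] = [T, T, T]
r1 m[φ4→B] = [T, T, T]
r1 m[φ5→M] = [T, F, T]
r1 m[φ5→R] = [T, T, T]
r1 m[φ6→R] = [T, T, T]
r1 m[φ6→E] = [F, T, T]
r1 m[K→φ0] = [T, T, T]
r1 m[K→φ2] = [T, T, T]
r1 m[K→φ3] = [T, T, T]
r1 m[C→φ2] = [T, T, T]
r1 m[M→φ0] = [T, T, T]
r1 m[M→φ1] = [T, T, T]
r1 m[M→φ5] = [T, T, T]
r1 m[H→φ4] = [T, T, T]
r1 m[B→φ3] = [T, T, T]
r1 m[B→φ4] = [T, T, T]
r1 m[N→φ1] = [T, T, T]
r1 m[R→φ5] = [T, T, T]
r1 m[R→φ6] = [T, T, T]
r1 m[E→φ6] = [T, T, T]
r2 m[φ0→K] = [T, T, T]
r2 m[φ0→M] = [T, T, T]
r2 m[φ1→M] = [F, T, T]
r2 m[φ1→N] = [T, T, T]
r2 m[φ2→K] = [T, T, T]
r2 m[φ2→C] = [T, T, T]
r2 m[φ3→K] = [T, T, T]
r2 m[φ3→B] = [T, T, T]
r2 m[φ4→H] = [T, T, T]
r2 m[φ4→B] = [T, T, T]
r2 m[φ5→M] = [T, F, T]
r2 m[φ5→R] = [T, T, T]
r2 m[φ6→R] = [T, T, T]
r2 m[φ6→E] = [F, T, T]
r2 m[K→φ0] = [T, T, T]
r2 m[K→φ2] = [T, T, T]
r2 m[K→φ3] = [T, T, T]
r2 m[C→φ2] = [T, T, T]
r2 m[M→φ0] = [F, F, T]
r2 m[M→φ1] = [T, F, T]
r2 m[M→φ5] = [F, T, T]
r2 m[H→φ4] = [T, T, T]
r2 m[B→φ3] = [T, T, T]
r2 m[B→φ4] = [T, T, T]
r2 m[N→φ1] = [T, T, T]
r2 m[R→φ5] = [T, T, T]
r2 m[R→φ6] = [T, T, T]
r2 m[E→φ6] = [T, T, T]
r3 m[φ0→K] = [T, T, F]
r3 m[φ0→M] = [T, T, T]
r3 m[φ1→M] = [F, T, T]
r3 m[φ1→N] = [T, T, T]
r3 m[φ2→K] = [T, T, T]
r3 m[φ2→C] = [T, T, T]
r3 m[φ3→K] = [T, T, T]
r3 m[φ3→B] = [T, T, T]
r3 m[φ4→H] = [T, T, T]
r3 m[φ4→B] = [T, T, T]
r3 m[φ5→M] = [T, F, T]
r3 m[φ5→R] = [F, T, T]
r3 m[φ6→R] = [T, T, T]
r3 m[φ6→E] = [F, T, T]
r3 m[K→φ0] = [T, T, T]
r3 m[K→φ2] = [T, T, T]
r3 m[K→φ3] = [T, T, T]
r3 m[C→φ2] = [T, T, T]
r3 m[M→φ0] = [F, F, T]
r3 m[M→φ1] = [T, F, T]
r3 m[M→φ5] = [F, T, T]
r3 m[H→φ4] = [T, T, T]
r3 m[B→φ3] = [T, T, T]
r3 m[B→φ4] = [T, T, T]
r3 m[N→φ1] = [T, T, T]
r3 m[R→φ5] = [T, T, T]
r3 m[R→φ6] = [T, T, T]
r3 m[E→φ6] = [T, T, T]
r4 m[φ0→K] = [T, T, F]
r4 m[φ0→M] = [T, T, T]
r4 m[φ1→M] = [F, T, T]
r4 m[φ1→N] = [T, T, T]
r4 m[φ2→K] = [T, T, T]
r4 m[φ2→C] = [T, T, T]
r4 m[φ3→K] = [T, T, T]
r4 m[φ3→B] = [T, T, T]
r4 m[φ4→H] = [T, T, T]
r4 m[φ4→B] = [T, T, T]
r4 m[φ5→M] = [T, F, T]
r4 m[φ5→R] = [F, T, T]
r4 m[φ6→R] = [T, T, T]
r4 m[φ6→E] = [F, T, T]
r4 m[K→φ0] = [T, T, T]
r4 m[K→φ2] = [T, T, F]
r4 m[K→φ3] = [T, T, F]
r4 m[C→φ2] = [T, T, T]
r4 m[M→φ0] = [F, F, T]
r4 m[M→φ1] = [T, F, T]
r4 m[M→φ5] = [F, T, T]
r4 m[H→φ4] = [T, T, T]
r4 m[B→φ3] = [T, T, T]
r4 m[B→φ4] = [T, T, T]
r4 m[N→φ1] = [T, T, T]
r4 m[R→φ5] = [T, T, T]
r4 m[R→φ6] = [F, T, T]
r4 m[E→φ6] = [T, T, T]
r5 m[φ0→K] = [T, T, F]
r5 m[φ0→M] = [T, T, T]
r5 m[φ1→M] = [F, T, T]
r5 m[φ1→N] = [T, T, T]
r5 m[φ2→K] = [T, T, T]
r5 m[φ2→C] = [F, T, T]
r5 m[φ3→K] = [T, T, T]
r5 m[φ3→B] = [T, T, T]
r5 m[φ4→H] = [T, T, T]
r5 m[φ4→B] = [T, T, T]
r5 m[φ5→M] = [T, F, T]
r5 m[φ5→R] = [F, T, T]
r5 m[φ6→R] = [T, T, T]
r5 m[φ6→E] = [F, T, T]
r5 m[K→φ0] = [T, T, T]
r5 m[K→φ2] = [T, T, F]
r5 m[K→φ3] = [T, T, F]
r5 m[C→φ2] = [T, T, T]
r5 m[M→φ0] = [F, F, T]
r5 m[M→φ1] = [T, F, T]
r5 m[M→φ5] = [F, T, T]
r5 m[H→φ4] = [T, T, T]
r5 m[B→φ3] = [T, T, T]
r5 m[B→φ4] = [T, T, T]
r5 m[N→φ1] = [T, T, T]
r5 m[R→φ5] = [T, T, T]
r5 m[R→φ6] = [F, T, T]
r5 m[E→φ6] = [T, T, T]
r6 m[φ0→K] = [T, T, F]
r6 m[φ0→M] = [T, T, T]
r6 m[φ1→M] = [F, T, T]
r6 m[φ1→N] = [T, T, T]
r6 m[φ2→K] = [T, T, T]
r6 m[φ2→C] = [F, T, T]
r6 m[φ3→K] = [T, T, T]
r6 m[φ3→B] = [T, T, T]
r6 m[φ4→H] = [T, T, T]
r6 m[φ4→B] = [T, T, T]
r6 m[φ5→M] = [T, F, T]
r6 m[φ5→R] = [F, T, T]
r6 m[φ6→R] = [T, T, T]
r6 m[φ6→E] = [F, T, T]
r6 m[K→φ0] = [T, T, T]
r6 m[K→φ2] = [T, T, F]
r6 m[K→φ3] = [T, T, F]
r6 m[C→φ2] = [T, T, T]
r6 m[M→φ0] = [F, F, T]
r6 m[M→φ1] = [T, F, T]
r6 m[M→φ5] = [F, T, T]
r6 m[H→φ4] = [T, T, T]
r6 m[B→φ3] = [T, T, T]
r6 m[B→φ4] = [T, T, T]
r6 m[N→φ1] = [T, T, T]
r6 m[R→φ5] = [T, T, T]
r6 m[R→φ6] = [F, T, T]
r6 m[E→φ6] = [T, T, T]
fixed point reached at round 6
b[M] = ⊗ incoming = [F, F, T]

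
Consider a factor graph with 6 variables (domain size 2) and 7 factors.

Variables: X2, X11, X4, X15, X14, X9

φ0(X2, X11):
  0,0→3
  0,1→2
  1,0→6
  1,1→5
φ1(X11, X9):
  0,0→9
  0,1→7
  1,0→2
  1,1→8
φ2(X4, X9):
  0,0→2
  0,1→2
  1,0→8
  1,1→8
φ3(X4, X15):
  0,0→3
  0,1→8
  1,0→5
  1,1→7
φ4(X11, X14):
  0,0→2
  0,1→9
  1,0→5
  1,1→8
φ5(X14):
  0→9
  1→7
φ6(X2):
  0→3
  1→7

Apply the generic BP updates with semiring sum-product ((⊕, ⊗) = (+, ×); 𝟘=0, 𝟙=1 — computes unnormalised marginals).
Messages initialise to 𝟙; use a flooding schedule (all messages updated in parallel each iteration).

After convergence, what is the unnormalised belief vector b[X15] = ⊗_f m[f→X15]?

init: all messages = 𝟙 over 2 values
r1 m[φ0→X2] = [5, 11]
r1 m[φ0→X11] = [9, 7]
r1 m[φ1→X11] = [16, 10]
r1 m[φ1→X9] = [11, 15]
r1 m[φ2→X4] = [4, 16]
r1 m[φ2→X9] = [10, 10]
r1 m[φ3→X4] = [11, 12]
r1 m[φ3→X15] = [8, 15]
r1 m[φ4→X11] = [11, 13]
r1 m[φ4→X14] = [7, 17]
r1 m[φ5→X14] = [9, 7]
r1 m[φ6→X2] = [3, 7]
r1 m[X2→φ0] = [1, 1]
r1 m[X2→φ6] = [1, 1]
r1 m[X11→φ0] = [1, 1]
r1 m[X11→φ1] = [1, 1]
r1 m[X11→φ4] = [1, 1]
r1 m[X4→φ2] = [1, 1]
r1 m[X4→φ3] = [1, 1]
r1 m[X15→φ3] = [1, 1]
r1 m[X14→φ4] = [1, 1]
r1 m[X14→φ5] = [1, 1]
r1 m[X9→φ1] = [1, 1]
r1 m[X9→φ2] = [1, 1]
r2 m[φ0→X2] = [5, 11]
r2 m[φ0→X11] = [9, 7]
r2 m[φ1→X11] = [16, 10]
r2 m[φ1→X9] = [11, 15]
r2 m[φ2→X4] = [4, 16]
r2 m[φ2→X9] = [10, 10]
r2 m[φ3→X4] = [11, 12]
r2 m[φ3→X15] = [8, 15]
r2 m[φ4→X11] = [11, 13]
r2 m[φ4→X14] = [7, 17]
r2 m[φ5→X14] = [9, 7]
r2 m[φ6→X2] = [3, 7]
r2 m[X2→φ0] = [3, 7]
r2 m[X2→φ6] = [5, 11]
r2 m[X11→φ0] = [176, 130]
r2 m[X11→φ1] = [99, 91]
r2 m[X11→φ4] = [144, 70]
r2 m[X4→φ2] = [11, 12]
r2 m[X4→φ3] = [4, 16]
r2 m[X15→φ3] = [1, 1]
r2 m[X14→φ4] = [9, 7]
r2 m[X14→φ5] = [7, 17]
r2 m[X9→φ1] = [10, 10]
r2 m[X9→φ2] = [11, 15]
r3 m[φ0→X2] = [788, 1706]
r3 m[φ0→X11] = [51, 41]
r3 m[φ1→X11] = [160, 100]
r3 m[φ1→X9] = [1073, 1421]
r3 m[φ2→X4] = [52, 208]
r3 m[φ2→X9] = [118, 118]
r3 m[φ3→X4] = [11, 12]
r3 m[φ3→X15] = [92, 144]
r3 m[φ4→X11] = [81, 101]
r3 m[φ4→X14] = [638, 1856]
r3 m[φ5→X14] = [9, 7]
r3 m[φ6→X2] = [3, 7]
r3 m[X2→φ0] = [3, 7]
r3 m[X2→φ6] = [5, 11]
r3 m[X11→φ0] = [176, 130]
r3 m[X11→φ1] = [99, 91]
r3 m[X11→φ4] = [144, 70]
r3 m[X4→φ2] = [11, 12]
r3 m[X4→φ3] = [4, 16]
r3 m[X15→φ3] = [1, 1]
r3 m[X14→φ4] = [9, 7]
r3 m[X14→φ5] = [7, 17]
r3 m[X9→φ1] = [10, 10]
r3 m[X9→φ2] = [11, 15]
r4 m[φ0→X2] = [788, 1706]
r4 m[φ0→X11] = [51, 41]
r4 m[φ1→X11] = [160, 100]
r4 m[φ1→X9] = [1073, 1421]
r4 m[φ2→X4] = [52, 208]
r4 m[φ2→X9] = [118, 118]
r4 m[φ3→X4] = [11, 12]
r4 m[φ3→X15] = [92, 144]
r4 m[φ4→X11] = [81, 101]
r4 m[φ4→X14] = [638, 1856]
r4 m[φ5→X14] = [9, 7]
r4 m[φ6→X2] = [3, 7]
r4 m[X2→φ0] = [3, 7]
r4 m[X2→φ6] = [788, 1706]
r4 m[X11→φ0] = [12960, 10100]
r4 m[X11→φ1] = [4131, 4141]
r4 m[X11→φ4] = [8160, 4100]
r4 m[X4→φ2] = [11, 12]
r4 m[X4→φ3] = [52, 208]
r4 m[X15→φ3] = [1, 1]
r4 m[X14→φ4] = [9, 7]
r4 m[X14→φ5] = [638, 1856]
r4 m[X9→φ1] = [118, 118]
r4 m[X9→φ2] = [1073, 1421]
r5 m[φ0→X2] = [59080, 128260]
r5 m[φ0→X11] = [51, 41]
r5 m[φ1→X11] = [1888, 1180]
r5 m[φ1→X9] = [45461, 62045]
r5 m[φ2→X4] = [4988, 19952]
r5 m[φ2→X9] = [118, 118]
r5 m[φ3→X4] = [11, 12]
r5 m[φ3→X15] = [1196, 1872]
r5 m[φ4→X11] = [81, 101]
r5 m[φ4→X14] = [36820, 106240]
r5 m[φ5→X14] = [9, 7]
r5 m[φ6→X2] = [3, 7]
r5 m[X2→φ0] = [3, 7]
r5 m[X2→φ6] = [788, 1706]
r5 m[X11→φ0] = [12960, 10100]
r5 m[X11→φ1] = [4131, 4141]
r5 m[X11→φ4] = [8160, 4100]
r5 m[X4→φ2] = [11, 12]
r5 m[X4→φ3] = [52, 208]
r5 m[X15→φ3] = [1, 1]
r5 m[X14→φ4] = [9, 7]
r5 m[X14→φ5] = [638, 1856]
r5 m[X9→φ1] = [118, 118]
r5 m[X9→φ2] = [1073, 1421]
r6 m[φ0→X2] = [59080, 128260]
r6 m[φ0→X11] = [51, 41]
r6 m[φ1→X11] = [1888, 1180]
r6 m[φ1→X9] = [45461, 62045]
r6 m[φ2→X4] = [4988, 19952]
r6 m[φ2→X9] = [118, 118]
r6 m[φ3→X4] = [11, 12]
r6 m[φ3→X15] = [1196, 1872]
r6 m[φ4→X11] = [81, 101]
r6 m[φ4→X14] = [36820, 106240]
r6 m[φ5→X14] = [9, 7]
r6 m[φ6→X2] = [3, 7]
r6 m[X2→φ0] = [3, 7]
r6 m[X2→φ6] = [59080, 128260]
r6 m[X11→φ0] = [152928, 119180]
r6 m[X11→φ1] = [4131, 4141]
r6 m[X11→φ4] = [96288, 48380]
r6 m[X4→φ2] = [11, 12]
r6 m[X4→φ3] = [4988, 19952]
r6 m[X15→φ3] = [1, 1]
r6 m[X14→φ4] = [9, 7]
r6 m[X14→φ5] = [36820, 106240]
r6 m[X9→φ1] = [118, 118]
r6 m[X9→φ2] = [45461, 62045]
r7 m[φ0→X2] = [697144, 1513468]
r7 m[φ0→X11] = [51, 41]
r7 m[φ1→X11] = [1888, 1180]
r7 m[φ1→X9] = [45461, 62045]
r7 m[φ2→X4] = [215012, 860048]
r7 m[φ2→X9] = [118, 118]
r7 m[φ3→X4] = [11, 12]
r7 m[φ3→X15] = [114724, 179568]
r7 m[φ4→X11] = [81, 101]
r7 m[φ4→X14] = [434476, 1253632]
r7 m[φ5→X14] = [9, 7]
r7 m[φ6→X2] = [3, 7]
r7 m[X2→φ0] = [3, 7]
r7 m[X2→φ6] = [59080, 128260]
r7 m[X11→φ0] = [152928, 119180]
r7 m[X11→φ1] = [4131, 4141]
r7 m[X11→φ4] = [96288, 48380]
r7 m[X4→φ2] = [11, 12]
r7 m[X4→φ3] = [4988, 19952]
r7 m[X15→φ3] = [1, 1]
r7 m[X14→φ4] = [9, 7]
r7 m[X14→φ5] = [36820, 106240]
r7 m[X9→φ1] = [118, 118]
r7 m[X9→φ2] = [45461, 62045]
r8 m[φ0→X2] = [697144, 1513468]
r8 m[φ0→X11] = [51, 41]
r8 m[φ1→X11] = [1888, 1180]
r8 m[φ1→X9] = [45461, 62045]
r8 m[φ2→X4] = [215012, 860048]
r8 m[φ2→X9] = [118, 118]
r8 m[φ3→X4] = [11, 12]
r8 m[φ3→X15] = [114724, 179568]
r8 m[φ4→X11] = [81, 101]
r8 m[φ4→X14] = [434476, 1253632]
r8 m[φ5→X14] = [9, 7]
r8 m[φ6→X2] = [3, 7]
r8 m[X2→φ0] = [3, 7]
r8 m[X2→φ6] = [697144, 1513468]
r8 m[X11→φ0] = [152928, 119180]
r8 m[X11→φ1] = [4131, 4141]
r8 m[X11→φ4] = [96288, 48380]
r8 m[X4→φ2] = [11, 12]
r8 m[X4→φ3] = [215012, 860048]
r8 m[X15→φ3] = [1, 1]
r8 m[X14→φ4] = [9, 7]
r8 m[X14→φ5] = [434476, 1253632]
r8 m[X9→φ1] = [118, 118]
r8 m[X9→φ2] = [45461, 62045]
r9 m[φ0→X2] = [697144, 1513468]
r9 m[φ0→X11] = [51, 41]
r9 m[φ1→X11] = [1888, 1180]
r9 m[φ1→X9] = [45461, 62045]
r9 m[φ2→X4] = [215012, 860048]
r9 m[φ2→X9] = [118, 118]
r9 m[φ3→X4] = [11, 12]
r9 m[φ3→X15] = [4945276, 7740432]
r9 m[φ4→X11] = [81, 101]
r9 m[φ4→X14] = [434476, 1253632]
r9 m[φ5→X14] = [9, 7]
r9 m[φ6→X2] = [3, 7]
r9 m[X2→φ0] = [3, 7]
r9 m[X2→φ6] = [697144, 1513468]
r9 m[X11→φ0] = [152928, 119180]
r9 m[X11→φ1] = [4131, 4141]
r9 m[X11→φ4] = [96288, 48380]
r9 m[X4→φ2] = [11, 12]
r9 m[X4→φ3] = [215012, 860048]
r9 m[X15→φ3] = [1, 1]
r9 m[X14→φ4] = [9, 7]
r9 m[X14→φ5] = [434476, 1253632]
r9 m[X9→φ1] = [118, 118]
r9 m[X9→φ2] = [45461, 62045]
r10 m[φ0→X2] = [697144, 1513468]
r10 m[φ0→X11] = [51, 41]
r10 m[φ1→X11] = [1888, 1180]
r10 m[φ1→X9] = [45461, 62045]
r10 m[φ2→X4] = [215012, 860048]
r10 m[φ2→X9] = [118, 118]
r10 m[φ3→X4] = [11, 12]
r10 m[φ3→X15] = [4945276, 7740432]
r10 m[φ4→X11] = [81, 101]
r10 m[φ4→X14] = [434476, 1253632]
r10 m[φ5→X14] = [9, 7]
r10 m[φ6→X2] = [3, 7]
r10 m[X2→φ0] = [3, 7]
r10 m[X2→φ6] = [697144, 1513468]
r10 m[X11→φ0] = [152928, 119180]
r10 m[X11→φ1] = [4131, 4141]
r10 m[X11→φ4] = [96288, 48380]
r10 m[X4→φ2] = [11, 12]
r10 m[X4→φ3] = [215012, 860048]
r10 m[X15→φ3] = [1, 1]
r10 m[X14→φ4] = [9, 7]
r10 m[X14→φ5] = [434476, 1253632]
r10 m[X9→φ1] = [118, 118]
r10 m[X9→φ2] = [45461, 62045]
fixed point reached at round 10
b[X15] = ⊗ incoming = [4945276, 7740432]

b[X15] = [4945276, 7740432]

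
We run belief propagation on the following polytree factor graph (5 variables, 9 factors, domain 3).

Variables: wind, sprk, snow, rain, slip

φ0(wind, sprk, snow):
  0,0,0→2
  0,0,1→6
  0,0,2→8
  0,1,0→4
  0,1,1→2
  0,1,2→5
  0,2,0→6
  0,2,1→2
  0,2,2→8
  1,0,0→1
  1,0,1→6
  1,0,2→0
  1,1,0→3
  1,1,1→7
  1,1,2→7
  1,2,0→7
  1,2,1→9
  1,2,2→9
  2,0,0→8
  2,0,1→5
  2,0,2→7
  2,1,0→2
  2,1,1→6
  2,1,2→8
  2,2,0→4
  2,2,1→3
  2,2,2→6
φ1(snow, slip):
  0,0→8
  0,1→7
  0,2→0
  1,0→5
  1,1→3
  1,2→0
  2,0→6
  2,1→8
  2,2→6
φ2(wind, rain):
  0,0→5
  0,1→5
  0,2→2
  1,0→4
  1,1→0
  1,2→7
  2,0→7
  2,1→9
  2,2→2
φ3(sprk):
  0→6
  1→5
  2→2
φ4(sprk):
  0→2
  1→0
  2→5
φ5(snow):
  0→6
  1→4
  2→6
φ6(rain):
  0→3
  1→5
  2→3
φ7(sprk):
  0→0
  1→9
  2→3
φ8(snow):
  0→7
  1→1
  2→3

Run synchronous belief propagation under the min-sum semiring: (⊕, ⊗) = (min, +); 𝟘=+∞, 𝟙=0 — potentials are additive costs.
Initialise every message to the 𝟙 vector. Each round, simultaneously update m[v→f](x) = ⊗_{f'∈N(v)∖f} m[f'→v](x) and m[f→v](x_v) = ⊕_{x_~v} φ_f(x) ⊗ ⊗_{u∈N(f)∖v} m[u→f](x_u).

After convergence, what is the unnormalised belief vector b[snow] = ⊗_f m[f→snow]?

init: all messages = 𝟙 over 3 values
r1 m[φ0→wind] = [2, 0, 2]
r1 m[φ0→sprk] = [0, 2, 2]
r1 m[φ0→snow] = [1, 2, 0]
r1 m[φ1→snow] = [0, 0, 6]
r1 m[φ1→slip] = [5, 3, 0]
r1 m[φ2→wind] = [2, 0, 2]
r1 m[φ2→rain] = [4, 0, 2]
r1 m[φ3→sprk] = [6, 5, 2]
r1 m[φ4→sprk] = [2, 0, 5]
r1 m[φ5→snow] = [6, 4, 6]
r1 m[φ6→rain] = [3, 5, 3]
r1 m[φ7→sprk] = [0, 9, 3]
r1 m[φ8→snow] = [7, 1, 3]
r1 m[wind→φ0] = [0, 0, 0]
r1 m[wind→φ2] = [0, 0, 0]
r1 m[sprk→φ0] = [0, 0, 0]
r1 m[sprk→φ3] = [0, 0, 0]
r1 m[sprk→φ4] = [0, 0, 0]
r1 m[sprk→φ7] = [0, 0, 0]
r1 m[snow→φ0] = [0, 0, 0]
r1 m[snow→φ1] = [0, 0, 0]
r1 m[snow→φ5] = [0, 0, 0]
r1 m[snow→φ8] = [0, 0, 0]
r1 m[rain→φ2] = [0, 0, 0]
r1 m[rain→φ6] = [0, 0, 0]
r1 m[slip→φ1] = [0, 0, 0]
r2 m[φ0→wind] = [2, 0, 2]
r2 m[φ0→sprk] = [0, 2, 2]
r2 m[φ0→snow] = [1, 2, 0]
r2 m[φ1→snow] = [0, 0, 6]
r2 m[φ1→slip] = [5, 3, 0]
r2 m[φ2→wind] = [2, 0, 2]
r2 m[φ2→rain] = [4, 0, 2]
r2 m[φ3→sprk] = [6, 5, 2]
r2 m[φ4→sprk] = [2, 0, 5]
r2 m[φ5→snow] = [6, 4, 6]
r2 m[φ6→rain] = [3, 5, 3]
r2 m[φ7→sprk] = [0, 9, 3]
r2 m[φ8→snow] = [7, 1, 3]
r2 m[wind→φ0] = [2, 0, 2]
r2 m[wind→φ2] = [2, 0, 2]
r2 m[sprk→φ0] = [8, 14, 10]
r2 m[sprk→φ3] = [2, 11, 10]
r2 m[sprk→φ4] = [6, 16, 7]
r2 m[sprk→φ7] = [8, 7, 9]
r2 m[snow→φ0] = [13, 5, 15]
r2 m[snow→φ1] = [14, 7, 9]
r2 m[snow→φ5] = [8, 3, 9]
r2 m[snow→φ8] = [7, 6, 12]
r2 m[rain→φ2] = [3, 5, 3]
r2 m[rain→φ6] = [4, 0, 2]
r2 m[slip→φ1] = [0, 0, 0]
r3 m[φ0→wind] = [17, 19, 18]
r3 m[φ0→sprk] = [11, 9, 9]
r3 m[φ0→snow] = [9, 14, 8]
r3 m[φ1→snow] = [0, 0, 6]
r3 m[φ1→slip] = [12, 10, 7]
r3 m[φ2→wind] = [5, 5, 5]
r3 m[φ2→rain] = [4, 0, 4]
r3 m[φ3→sprk] = [6, 5, 2]
r3 m[φ4→sprk] = [2, 0, 5]
r3 m[φ5→snow] = [6, 4, 6]
r3 m[φ6→rain] = [3, 5, 3]
r3 m[φ7→sprk] = [0, 9, 3]
r3 m[φ8→snow] = [7, 1, 3]
r3 m[wind→φ0] = [2, 0, 2]
r3 m[wind→φ2] = [2, 0, 2]
r3 m[sprk→φ0] = [8, 14, 10]
r3 m[sprk→φ3] = [2, 11, 10]
r3 m[sprk→φ4] = [6, 16, 7]
r3 m[sprk→φ7] = [8, 7, 9]
r3 m[snow→φ0] = [13, 5, 15]
r3 m[snow→φ1] = [14, 7, 9]
r3 m[snow→φ5] = [8, 3, 9]
r3 m[snow→φ8] = [7, 6, 12]
r3 m[rain→φ2] = [3, 5, 3]
r3 m[rain→φ6] = [4, 0, 2]
r3 m[slip→φ1] = [0, 0, 0]
r4 m[φ0→wind] = [17, 19, 18]
r4 m[φ0→sprk] = [11, 9, 9]
r4 m[φ0→snow] = [9, 14, 8]
r4 m[φ1→snow] = [0, 0, 6]
r4 m[φ1→slip] = [12, 10, 7]
r4 m[φ2→wind] = [5, 5, 5]
r4 m[φ2→rain] = [4, 0, 4]
r4 m[φ3→sprk] = [6, 5, 2]
r4 m[φ4→sprk] = [2, 0, 5]
r4 m[φ5→snow] = [6, 4, 6]
r4 m[φ6→rain] = [3, 5, 3]
r4 m[φ7→sprk] = [0, 9, 3]
r4 m[φ8→snow] = [7, 1, 3]
r4 m[wind→φ0] = [5, 5, 5]
r4 m[wind→φ2] = [17, 19, 18]
r4 m[sprk→φ0] = [8, 14, 10]
r4 m[sprk→φ3] = [13, 18, 17]
r4 m[sprk→φ4] = [17, 23, 14]
r4 m[sprk→φ7] = [19, 14, 16]
r4 m[snow→φ0] = [13, 5, 15]
r4 m[snow→φ1] = [22, 19, 17]
r4 m[snow→φ5] = [16, 15, 17]
r4 m[snow→φ8] = [15, 18, 20]
r4 m[rain→φ2] = [3, 5, 3]
r4 m[rain→φ6] = [4, 0, 4]
r4 m[slip→φ1] = [0, 0, 0]
r5 m[φ0→wind] = [17, 19, 18]
r5 m[φ0→sprk] = [15, 12, 12]
r5 m[φ0→snow] = [14, 17, 13]
r5 m[φ1→snow] = [0, 0, 6]
r5 m[φ1→slip] = [23, 22, 19]
r5 m[φ2→wind] = [5, 5, 5]
r5 m[φ2→rain] = [22, 19, 19]
r5 m[φ3→sprk] = [6, 5, 2]
r5 m[φ4→sprk] = [2, 0, 5]
r5 m[φ5→snow] = [6, 4, 6]
r5 m[φ6→rain] = [3, 5, 3]
r5 m[φ7→sprk] = [0, 9, 3]
r5 m[φ8→snow] = [7, 1, 3]
r5 m[wind→φ0] = [5, 5, 5]
r5 m[wind→φ2] = [17, 19, 18]
r5 m[sprk→φ0] = [8, 14, 10]
r5 m[sprk→φ3] = [13, 18, 17]
r5 m[sprk→φ4] = [17, 23, 14]
r5 m[sprk→φ7] = [19, 14, 16]
r5 m[snow→φ0] = [13, 5, 15]
r5 m[snow→φ1] = [22, 19, 17]
r5 m[snow→φ5] = [16, 15, 17]
r5 m[snow→φ8] = [15, 18, 20]
r5 m[rain→φ2] = [3, 5, 3]
r5 m[rain→φ6] = [4, 0, 4]
r5 m[slip→φ1] = [0, 0, 0]
r6 m[φ0→wind] = [17, 19, 18]
r6 m[φ0→sprk] = [15, 12, 12]
r6 m[φ0→snow] = [14, 17, 13]
r6 m[φ1→snow] = [0, 0, 6]
r6 m[φ1→slip] = [23, 22, 19]
r6 m[φ2→wind] = [5, 5, 5]
r6 m[φ2→rain] = [22, 19, 19]
r6 m[φ3→sprk] = [6, 5, 2]
r6 m[φ4→sprk] = [2, 0, 5]
r6 m[φ5→snow] = [6, 4, 6]
r6 m[φ6→rain] = [3, 5, 3]
r6 m[φ7→sprk] = [0, 9, 3]
r6 m[φ8→snow] = [7, 1, 3]
r6 m[wind→φ0] = [5, 5, 5]
r6 m[wind→φ2] = [17, 19, 18]
r6 m[sprk→φ0] = [8, 14, 10]
r6 m[sprk→φ3] = [17, 21, 20]
r6 m[sprk→φ4] = [21, 26, 17]
r6 m[sprk→φ7] = [23, 17, 19]
r6 m[snow→φ0] = [13, 5, 15]
r6 m[snow→φ1] = [27, 22, 22]
r6 m[snow→φ5] = [21, 18, 22]
r6 m[snow→φ8] = [20, 21, 25]
r6 m[rain→φ2] = [3, 5, 3]
r6 m[rain→φ6] = [22, 19, 19]
r6 m[slip→φ1] = [0, 0, 0]
r7 m[φ0→wind] = [17, 19, 18]
r7 m[φ0→sprk] = [15, 12, 12]
r7 m[φ0→snow] = [14, 17, 13]
r7 m[φ1→snow] = [0, 0, 6]
r7 m[φ1→slip] = [27, 25, 22]
r7 m[φ2→wind] = [5, 5, 5]
r7 m[φ2→rain] = [22, 19, 19]
r7 m[φ3→sprk] = [6, 5, 2]
r7 m[φ4→sprk] = [2, 0, 5]
r7 m[φ5→snow] = [6, 4, 6]
r7 m[φ6→rain] = [3, 5, 3]
r7 m[φ7→sprk] = [0, 9, 3]
r7 m[φ8→snow] = [7, 1, 3]
r7 m[wind→φ0] = [5, 5, 5]
r7 m[wind→φ2] = [17, 19, 18]
r7 m[sprk→φ0] = [8, 14, 10]
r7 m[sprk→φ3] = [17, 21, 20]
r7 m[sprk→φ4] = [21, 26, 17]
r7 m[sprk→φ7] = [23, 17, 19]
r7 m[snow→φ0] = [13, 5, 15]
r7 m[snow→φ1] = [27, 22, 22]
r7 m[snow→φ5] = [21, 18, 22]
r7 m[snow→φ8] = [20, 21, 25]
r7 m[rain→φ2] = [3, 5, 3]
r7 m[rain→φ6] = [22, 19, 19]
r7 m[slip→φ1] = [0, 0, 0]
r8 m[φ0→wind] = [17, 19, 18]
r8 m[φ0→sprk] = [15, 12, 12]
r8 m[φ0→snow] = [14, 17, 13]
r8 m[φ1→snow] = [0, 0, 6]
r8 m[φ1→slip] = [27, 25, 22]
r8 m[φ2→wind] = [5, 5, 5]
r8 m[φ2→rain] = [22, 19, 19]
r8 m[φ3→sprk] = [6, 5, 2]
r8 m[φ4→sprk] = [2, 0, 5]
r8 m[φ5→snow] = [6, 4, 6]
r8 m[φ6→rain] = [3, 5, 3]
r8 m[φ7→sprk] = [0, 9, 3]
r8 m[φ8→snow] = [7, 1, 3]
r8 m[wind→φ0] = [5, 5, 5]
r8 m[wind→φ2] = [17, 19, 18]
r8 m[sprk→φ0] = [8, 14, 10]
r8 m[sprk→φ3] = [17, 21, 20]
r8 m[sprk→φ4] = [21, 26, 17]
r8 m[sprk→φ7] = [23, 17, 19]
r8 m[snow→φ0] = [13, 5, 15]
r8 m[snow→φ1] = [27, 22, 22]
r8 m[snow→φ5] = [21, 18, 22]
r8 m[snow→φ8] = [20, 21, 25]
r8 m[rain→φ2] = [3, 5, 3]
r8 m[rain→φ6] = [22, 19, 19]
r8 m[slip→φ1] = [0, 0, 0]
fixed point reached at round 8
b[snow] = ⊗ incoming = [27, 22, 28]

b[snow] = [27, 22, 28]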